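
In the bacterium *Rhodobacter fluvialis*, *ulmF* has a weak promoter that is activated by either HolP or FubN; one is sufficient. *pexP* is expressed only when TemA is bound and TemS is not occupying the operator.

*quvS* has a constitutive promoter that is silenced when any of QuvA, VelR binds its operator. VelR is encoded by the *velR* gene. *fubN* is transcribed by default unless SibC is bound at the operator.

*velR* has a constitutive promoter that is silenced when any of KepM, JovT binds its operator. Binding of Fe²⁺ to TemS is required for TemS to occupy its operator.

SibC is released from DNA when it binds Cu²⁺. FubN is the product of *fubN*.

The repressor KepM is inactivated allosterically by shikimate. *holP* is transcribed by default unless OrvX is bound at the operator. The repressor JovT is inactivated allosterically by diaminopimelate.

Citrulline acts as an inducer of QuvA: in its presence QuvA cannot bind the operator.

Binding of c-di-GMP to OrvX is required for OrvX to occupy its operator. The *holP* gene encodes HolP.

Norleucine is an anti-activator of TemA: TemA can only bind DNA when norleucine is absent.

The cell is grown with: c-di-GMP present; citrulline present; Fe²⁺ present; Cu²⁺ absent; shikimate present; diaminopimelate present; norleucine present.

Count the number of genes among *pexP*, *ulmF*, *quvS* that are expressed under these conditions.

Norleucine is present, so TemA is inactive.
Fe²⁺ is present, so TemS is active.
With repressor TemS bound, *pexP* is not transcribed.
→ *pexP* is OFF.
c-di-GMP is present, so OrvX is active.
With repressor OrvX bound, *holP* is not transcribed.
So HolP is not produced.
Cu²⁺ is absent, so SibC is active.
With repressor SibC bound, *fubN* is not transcribed.
So FubN is not produced.
No activator is available at the *ulmF* promoter, so *ulmF* is not transcribed.
→ *ulmF* is OFF.
Citrulline is present, so QuvA is inactive.
Shikimate is present, so KepM is inactive.
Diaminopimelate is present, so JovT is inactive.
With no repressor bound, *velR* is transcribed.
So VelR is produced and active.
With repressor VelR bound, *quvS* is not transcribed.
→ *quvS* is OFF.
0 of the 3 genes are transcribed.

0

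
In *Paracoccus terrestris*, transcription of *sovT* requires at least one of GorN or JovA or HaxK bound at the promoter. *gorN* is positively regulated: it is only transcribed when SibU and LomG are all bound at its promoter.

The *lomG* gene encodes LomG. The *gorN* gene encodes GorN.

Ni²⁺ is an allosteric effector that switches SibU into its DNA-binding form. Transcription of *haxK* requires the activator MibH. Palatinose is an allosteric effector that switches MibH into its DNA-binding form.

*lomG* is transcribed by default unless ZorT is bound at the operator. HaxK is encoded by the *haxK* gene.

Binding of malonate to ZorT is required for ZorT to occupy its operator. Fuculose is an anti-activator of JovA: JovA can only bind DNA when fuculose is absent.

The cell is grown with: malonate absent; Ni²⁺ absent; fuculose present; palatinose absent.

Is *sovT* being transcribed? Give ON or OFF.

OFF

Ni²⁺ is absent, so SibU is inactive.
Malonate is absent, so ZorT is inactive.
With no repressor bound, *lomG* is transcribed.
So LomG is produced and active.
Required activator SibU is absent, so *gorN* is not transcribed.
So GorN is not produced.
Fuculose is present, so JovA is inactive.
Palatinose is absent, so MibH is inactive.
Required activator MibH is absent, so *haxK* is not transcribed.
So HaxK is not produced.
No activator is available at the *sovT* promoter, so *sovT* is not transcribed.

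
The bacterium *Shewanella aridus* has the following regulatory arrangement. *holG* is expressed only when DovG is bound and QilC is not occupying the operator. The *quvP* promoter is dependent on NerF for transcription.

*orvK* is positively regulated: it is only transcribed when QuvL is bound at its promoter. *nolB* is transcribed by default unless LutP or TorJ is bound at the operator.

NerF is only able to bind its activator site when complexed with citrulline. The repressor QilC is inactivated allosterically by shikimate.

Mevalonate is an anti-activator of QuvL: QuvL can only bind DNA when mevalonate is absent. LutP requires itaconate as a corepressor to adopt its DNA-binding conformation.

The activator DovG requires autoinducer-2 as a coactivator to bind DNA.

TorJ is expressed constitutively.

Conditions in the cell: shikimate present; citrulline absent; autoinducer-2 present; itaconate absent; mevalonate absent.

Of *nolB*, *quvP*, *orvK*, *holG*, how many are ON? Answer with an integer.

Itaconate is absent, so LutP is inactive.
TorJ is produced constitutively and is active.
With repressor TorJ bound, *nolB* is not transcribed.
→ *nolB* is OFF.
Citrulline is absent, so NerF is inactive.
Required activator NerF is absent, so *quvP* is not transcribed.
→ *quvP* is OFF.
Mevalonate is absent, so QuvL is active.
No repressor is bound and QuvL is active, so *orvK* is transcribed.
→ *orvK* is ON.
Autoinducer-2 is present, so DovG is active.
Shikimate is present, so QilC is inactive.
No repressor is bound and DovG is active, so *holG* is transcribed.
→ *holG* is ON.
2 of the 4 genes are transcribed.

2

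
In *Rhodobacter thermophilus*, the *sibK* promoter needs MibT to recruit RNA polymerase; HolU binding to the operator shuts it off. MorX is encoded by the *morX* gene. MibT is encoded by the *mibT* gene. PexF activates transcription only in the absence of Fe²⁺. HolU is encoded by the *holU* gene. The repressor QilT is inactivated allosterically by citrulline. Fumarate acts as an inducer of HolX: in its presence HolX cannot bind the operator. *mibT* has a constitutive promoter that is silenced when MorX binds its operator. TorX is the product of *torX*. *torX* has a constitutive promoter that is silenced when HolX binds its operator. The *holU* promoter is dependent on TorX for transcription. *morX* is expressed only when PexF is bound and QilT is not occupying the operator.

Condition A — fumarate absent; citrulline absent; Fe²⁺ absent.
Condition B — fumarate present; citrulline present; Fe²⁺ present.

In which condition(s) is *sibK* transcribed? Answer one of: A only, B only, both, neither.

A only

Condition A:
Fumarate is absent, so HolX is active.
With repressor HolX bound, *torX* is not transcribed.
So TorX is not produced.
Required activator TorX is absent, so *holU* is not transcribed.
So HolU is not produced.
Citrulline is absent, so QilT is active.
Fe²⁺ is absent, so PexF is active.
With repressor QilT bound, *morX* is not transcribed.
So MorX is not produced.
With no repressor bound, *mibT* is transcribed.
So MibT is produced and active.
No repressor is bound and MibT is active, so *sibK* is transcribed.
→ *sibK* is ON in A.
Condition B:
Fumarate is present, so HolX is inactive.
With no repressor bound, *torX* is transcribed.
So TorX is produced and active.
No repressor is bound and TorX is active, so *holU* is transcribed.
So HolU is produced and active.
Citrulline is present, so QilT is inactive.
Fe²⁺ is present, so PexF is inactive.
Required activator PexF is absent, so *morX* is not transcribed.
So MorX is not produced.
With no repressor bound, *mibT* is transcribed.
So MibT is produced and active.
With repressor HolU bound, *sibK* is not transcribed.
→ *sibK* is OFF in B.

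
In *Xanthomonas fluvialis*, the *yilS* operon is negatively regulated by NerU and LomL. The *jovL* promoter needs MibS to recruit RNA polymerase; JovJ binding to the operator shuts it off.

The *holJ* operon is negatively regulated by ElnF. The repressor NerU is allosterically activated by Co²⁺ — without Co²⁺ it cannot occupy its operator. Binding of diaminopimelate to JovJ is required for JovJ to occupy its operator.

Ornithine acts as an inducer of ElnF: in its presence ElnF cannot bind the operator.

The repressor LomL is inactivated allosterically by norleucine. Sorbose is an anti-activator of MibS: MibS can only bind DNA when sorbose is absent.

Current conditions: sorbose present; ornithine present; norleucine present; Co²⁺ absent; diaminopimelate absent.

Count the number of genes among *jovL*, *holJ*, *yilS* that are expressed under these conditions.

Diaminopimelate is absent, so JovJ is inactive.
Sorbose is present, so MibS is inactive.
Required activator MibS is absent, so *jovL* is not transcribed.
→ *jovL* is OFF.
Ornithine is present, so ElnF is inactive.
With no repressor bound, *holJ* is transcribed.
→ *holJ* is ON.
Co²⁺ is absent, so NerU is inactive.
Norleucine is present, so LomL is inactive.
With no repressor bound, *yilS* is transcribed.
→ *yilS* is ON.
2 of the 3 genes are transcribed.

2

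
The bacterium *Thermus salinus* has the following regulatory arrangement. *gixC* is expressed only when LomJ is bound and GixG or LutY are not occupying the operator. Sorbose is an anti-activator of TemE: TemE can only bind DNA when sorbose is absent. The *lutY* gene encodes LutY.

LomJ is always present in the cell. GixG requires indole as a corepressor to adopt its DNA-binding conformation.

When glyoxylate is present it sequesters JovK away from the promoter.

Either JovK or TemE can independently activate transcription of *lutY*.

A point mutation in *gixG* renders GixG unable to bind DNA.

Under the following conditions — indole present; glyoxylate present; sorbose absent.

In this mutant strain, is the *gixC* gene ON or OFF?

GixG is non-functional in this strain, so it has no effect.
LomJ is produced constitutively and is active.
Glyoxylate is present, so JovK is inactive.
Sorbose is absent, so TemE is active.
Activator TemE is present, so *lutY* is transcribed.
So LutY is produced and active.
With repressor LutY bound, *gixC* is not transcribed.

OFF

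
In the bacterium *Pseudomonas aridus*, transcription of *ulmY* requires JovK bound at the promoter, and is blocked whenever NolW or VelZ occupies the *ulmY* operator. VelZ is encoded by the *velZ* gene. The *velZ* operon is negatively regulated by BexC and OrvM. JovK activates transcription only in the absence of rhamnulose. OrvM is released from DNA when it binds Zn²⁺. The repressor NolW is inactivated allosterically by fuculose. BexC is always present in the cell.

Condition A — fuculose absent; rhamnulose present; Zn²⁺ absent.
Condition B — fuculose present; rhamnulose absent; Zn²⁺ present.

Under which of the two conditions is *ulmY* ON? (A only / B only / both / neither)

B only

Condition A:
Fuculose is absent, so NolW is active.
Rhamnulose is present, so JovK is inactive.
BexC is produced constitutively and is active.
Zn²⁺ is absent, so OrvM is active.
With repressor BexC bound, *velZ* is not transcribed.
So VelZ is not produced.
With repressor NolW bound, *ulmY* is not transcribed.
→ *ulmY* is OFF in A.
Condition B:
Fuculose is present, so NolW is inactive.
Rhamnulose is absent, so JovK is active.
BexC is produced constitutively and is active.
Zn²⁺ is present, so OrvM is inactive.
With repressor BexC bound, *velZ* is not transcribed.
So VelZ is not produced.
No repressor is bound and JovK is active, so *ulmY* is transcribed.
→ *ulmY* is ON in B.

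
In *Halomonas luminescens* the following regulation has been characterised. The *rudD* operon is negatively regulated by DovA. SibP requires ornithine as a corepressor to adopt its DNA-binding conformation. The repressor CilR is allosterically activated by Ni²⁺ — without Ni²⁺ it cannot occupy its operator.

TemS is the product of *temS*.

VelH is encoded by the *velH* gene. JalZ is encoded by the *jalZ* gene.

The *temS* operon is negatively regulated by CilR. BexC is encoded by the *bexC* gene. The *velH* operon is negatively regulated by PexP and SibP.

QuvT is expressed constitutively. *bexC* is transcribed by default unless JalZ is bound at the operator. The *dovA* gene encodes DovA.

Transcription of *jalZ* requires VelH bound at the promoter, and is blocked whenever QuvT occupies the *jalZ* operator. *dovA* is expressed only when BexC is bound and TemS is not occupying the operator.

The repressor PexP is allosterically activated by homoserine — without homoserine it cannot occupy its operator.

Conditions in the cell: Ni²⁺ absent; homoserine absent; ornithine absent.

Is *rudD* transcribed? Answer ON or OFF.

Homoserine is absent, so PexP is inactive.
Ornithine is absent, so SibP is inactive.
With no repressor bound, *velH* is transcribed.
So VelH is produced and active.
QuvT is produced constitutively and is active.
With repressor QuvT bound, *jalZ* is not transcribed.
So JalZ is not produced.
With no repressor bound, *bexC* is transcribed.
So BexC is produced and active.
Ni²⁺ is absent, so CilR is inactive.
With no repressor bound, *temS* is transcribed.
So TemS is produced and active.
With repressor TemS bound, *dovA* is not transcribed.
So DovA is not produced.
With no repressor bound, *rudD* is transcribed.

ON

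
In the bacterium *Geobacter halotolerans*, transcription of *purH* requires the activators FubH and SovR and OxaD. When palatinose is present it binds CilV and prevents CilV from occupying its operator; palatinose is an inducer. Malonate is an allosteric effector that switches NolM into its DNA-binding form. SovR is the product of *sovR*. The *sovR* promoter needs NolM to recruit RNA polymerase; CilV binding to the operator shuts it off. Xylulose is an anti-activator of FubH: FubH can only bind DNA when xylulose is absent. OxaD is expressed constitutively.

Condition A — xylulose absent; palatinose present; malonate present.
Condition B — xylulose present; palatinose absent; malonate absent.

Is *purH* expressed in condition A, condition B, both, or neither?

Condition A:
Xylulose is absent, so FubH is active.
Palatinose is present, so CilV is inactive.
Malonate is present, so NolM is active.
No repressor is bound and NolM is active, so *sovR* is transcribed.
So SovR is produced and active.
OxaD is produced constitutively and is active.
No repressor is bound and FubH and SovR and OxaD are active, so *purH* is transcribed.
→ *purH* is ON in A.
Condition B:
Xylulose is present, so FubH is inactive.
Palatinose is absent, so CilV is active.
Malonate is absent, so NolM is inactive.
With repressor CilV bound, *sovR* is not transcribed.
So SovR is not produced.
OxaD is produced constitutively and is active.
Required activator FubH is absent, so *purH* is not transcribed.
→ *purH* is OFF in B.

A only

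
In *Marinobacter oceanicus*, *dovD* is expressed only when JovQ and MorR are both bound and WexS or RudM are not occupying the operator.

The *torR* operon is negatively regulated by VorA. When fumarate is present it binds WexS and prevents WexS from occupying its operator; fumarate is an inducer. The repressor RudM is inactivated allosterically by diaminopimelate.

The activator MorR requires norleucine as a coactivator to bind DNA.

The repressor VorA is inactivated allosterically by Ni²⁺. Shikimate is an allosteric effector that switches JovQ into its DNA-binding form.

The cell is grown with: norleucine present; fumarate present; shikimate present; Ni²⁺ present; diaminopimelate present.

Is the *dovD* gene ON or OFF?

ON

Fumarate is present, so WexS is inactive.
Shikimate is present, so JovQ is active.
Diaminopimelate is present, so RudM is inactive.
Norleucine is present, so MorR is active.
No repressor is bound and JovQ and MorR are active, so *dovD* is transcribed.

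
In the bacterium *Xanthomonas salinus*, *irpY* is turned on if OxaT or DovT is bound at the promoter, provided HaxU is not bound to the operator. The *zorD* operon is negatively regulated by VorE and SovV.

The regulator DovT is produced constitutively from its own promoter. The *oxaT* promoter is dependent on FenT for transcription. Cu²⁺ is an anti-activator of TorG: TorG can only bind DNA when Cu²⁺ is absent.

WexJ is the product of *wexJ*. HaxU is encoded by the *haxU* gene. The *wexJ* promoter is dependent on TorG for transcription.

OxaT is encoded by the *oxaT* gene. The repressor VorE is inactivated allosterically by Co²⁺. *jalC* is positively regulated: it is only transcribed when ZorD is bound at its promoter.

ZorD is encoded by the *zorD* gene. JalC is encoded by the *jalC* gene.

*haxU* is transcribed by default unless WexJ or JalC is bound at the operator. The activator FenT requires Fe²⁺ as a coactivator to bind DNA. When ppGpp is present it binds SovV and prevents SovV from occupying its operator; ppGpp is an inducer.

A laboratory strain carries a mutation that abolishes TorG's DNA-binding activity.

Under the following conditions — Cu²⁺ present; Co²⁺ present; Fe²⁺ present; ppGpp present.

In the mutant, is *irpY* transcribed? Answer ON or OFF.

ON

Fe²⁺ is present, so FenT is active.
No repressor is bound and FenT is active, so *oxaT* is transcribed.
So OxaT is produced and active.
DovT is produced constitutively and is active.
TorG is non-functional in this strain, so it has no effect.
Required activator TorG is absent, so *wexJ* is not transcribed.
So WexJ is not produced.
Co²⁺ is present, so VorE is inactive.
ppGpp is present, so SovV is inactive.
With no repressor bound, *zorD* is transcribed.
So ZorD is produced and active.
No repressor is bound and ZorD is active, so *jalC* is transcribed.
So JalC is produced and active.
With repressor JalC bound, *haxU* is not transcribed.
So HaxU is not produced.
Activator OxaT is present, so *irpY* is transcribed.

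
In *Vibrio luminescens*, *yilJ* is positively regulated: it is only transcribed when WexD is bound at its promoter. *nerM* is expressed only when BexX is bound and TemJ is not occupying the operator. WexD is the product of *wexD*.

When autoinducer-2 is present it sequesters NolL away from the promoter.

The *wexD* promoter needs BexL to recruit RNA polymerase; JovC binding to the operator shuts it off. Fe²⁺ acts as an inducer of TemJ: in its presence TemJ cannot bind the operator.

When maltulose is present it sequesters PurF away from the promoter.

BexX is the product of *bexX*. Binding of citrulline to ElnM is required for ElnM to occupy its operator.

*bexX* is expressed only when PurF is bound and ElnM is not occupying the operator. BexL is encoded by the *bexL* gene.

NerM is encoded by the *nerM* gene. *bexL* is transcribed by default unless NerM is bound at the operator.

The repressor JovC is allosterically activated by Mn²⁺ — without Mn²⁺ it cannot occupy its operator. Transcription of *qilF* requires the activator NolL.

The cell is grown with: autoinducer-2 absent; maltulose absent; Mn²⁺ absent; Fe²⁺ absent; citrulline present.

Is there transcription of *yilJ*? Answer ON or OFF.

ON

Maltulose is absent, so PurF is active.
Citrulline is present, so ElnM is active.
With repressor ElnM bound, *bexX* is not transcribed.
So BexX is not produced.
Fe²⁺ is absent, so TemJ is active.
With repressor TemJ bound, *nerM* is not transcribed.
So NerM is not produced.
With no repressor bound, *bexL* is transcribed.
So BexL is produced and active.
Mn²⁺ is absent, so JovC is inactive.
No repressor is bound and BexL is active, so *wexD* is transcribed.
So WexD is produced and active.
No repressor is bound and WexD is active, so *yilJ* is transcribed.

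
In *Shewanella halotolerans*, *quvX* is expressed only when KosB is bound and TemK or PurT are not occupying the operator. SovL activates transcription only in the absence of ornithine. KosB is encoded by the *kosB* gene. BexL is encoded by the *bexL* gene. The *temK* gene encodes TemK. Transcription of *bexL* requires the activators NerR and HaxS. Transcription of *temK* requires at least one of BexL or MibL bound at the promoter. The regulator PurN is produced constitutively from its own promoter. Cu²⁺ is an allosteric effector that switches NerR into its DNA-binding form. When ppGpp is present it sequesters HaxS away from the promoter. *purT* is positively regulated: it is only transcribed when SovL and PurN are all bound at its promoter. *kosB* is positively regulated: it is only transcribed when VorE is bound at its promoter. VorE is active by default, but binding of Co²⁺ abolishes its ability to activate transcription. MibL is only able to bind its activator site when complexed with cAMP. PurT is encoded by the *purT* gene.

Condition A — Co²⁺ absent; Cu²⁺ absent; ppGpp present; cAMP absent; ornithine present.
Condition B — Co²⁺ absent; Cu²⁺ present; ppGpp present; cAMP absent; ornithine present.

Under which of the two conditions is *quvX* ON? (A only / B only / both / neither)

both

Condition A:
Co²⁺ is absent, so VorE is active.
No repressor is bound and VorE is active, so *kosB* is transcribed.
So KosB is produced and active.
Cu²⁺ is absent, so NerR is inactive.
ppGpp is present, so HaxS is inactive.
Required activator NerR is absent, so *bexL* is not transcribed.
So BexL is not produced.
cAMP is absent, so MibL is inactive.
No activator is available at the *temK* promoter, so *temK* is not transcribed.
So TemK is not produced.
Ornithine is present, so SovL is inactive.
PurN is produced constitutively and is active.
Required activator SovL is absent, so *purT* is not transcribed.
So PurT is not produced.
No repressor is bound and KosB is active, so *quvX* is transcribed.
→ *quvX* is ON in A.
Condition B:
Co²⁺ is absent, so VorE is active.
No repressor is bound and VorE is active, so *kosB* is transcribed.
So KosB is produced and active.
Cu²⁺ is present, so NerR is active.
ppGpp is present, so HaxS is inactive.
Required activator HaxS is absent, so *bexL* is not transcribed.
So BexL is not produced.
cAMP is absent, so MibL is inactive.
No activator is available at the *temK* promoter, so *temK* is not transcribed.
So TemK is not produced.
Ornithine is present, so SovL is inactive.
PurN is produced constitutively and is active.
Required activator SovL is absent, so *purT* is not transcribed.
So PurT is not produced.
No repressor is bound and KosB is active, so *quvX* is transcribed.
→ *quvX* is ON in B.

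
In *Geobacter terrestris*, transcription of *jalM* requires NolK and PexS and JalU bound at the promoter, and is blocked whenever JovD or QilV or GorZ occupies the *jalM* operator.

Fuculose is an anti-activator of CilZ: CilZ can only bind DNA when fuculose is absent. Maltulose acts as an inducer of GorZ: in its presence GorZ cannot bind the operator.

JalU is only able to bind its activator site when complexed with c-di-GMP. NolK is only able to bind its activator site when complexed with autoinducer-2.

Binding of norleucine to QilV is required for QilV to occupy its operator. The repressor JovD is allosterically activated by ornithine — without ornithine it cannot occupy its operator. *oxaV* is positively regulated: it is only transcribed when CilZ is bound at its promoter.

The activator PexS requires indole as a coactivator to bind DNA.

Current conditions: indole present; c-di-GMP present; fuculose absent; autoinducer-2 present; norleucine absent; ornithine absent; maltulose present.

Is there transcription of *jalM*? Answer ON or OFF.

ON

Ornithine is absent, so JovD is inactive.
Autoinducer-2 is present, so NolK is active.
Indole is present, so PexS is active.
Norleucine is absent, so QilV is inactive.
c-di-GMP is present, so JalU is active.
Maltulose is present, so GorZ is inactive.
No repressor is bound and NolK and PexS and JalU are active, so *jalM* is transcribed.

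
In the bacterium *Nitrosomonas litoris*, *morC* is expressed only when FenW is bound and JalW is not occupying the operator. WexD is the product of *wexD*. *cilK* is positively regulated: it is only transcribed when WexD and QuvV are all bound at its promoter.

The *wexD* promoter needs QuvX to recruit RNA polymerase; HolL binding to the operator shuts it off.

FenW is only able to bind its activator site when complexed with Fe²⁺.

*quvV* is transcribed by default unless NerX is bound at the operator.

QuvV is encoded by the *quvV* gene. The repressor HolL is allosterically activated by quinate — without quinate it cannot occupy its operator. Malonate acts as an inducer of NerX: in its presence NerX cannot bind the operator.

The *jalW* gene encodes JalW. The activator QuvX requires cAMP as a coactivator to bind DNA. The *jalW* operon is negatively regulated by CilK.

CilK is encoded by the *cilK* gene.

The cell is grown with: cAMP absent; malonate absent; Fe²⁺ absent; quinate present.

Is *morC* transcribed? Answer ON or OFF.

Fe²⁺ is absent, so FenW is inactive.
cAMP is absent, so QuvX is inactive.
Quinate is present, so HolL is active.
With repressor HolL bound, *wexD* is not transcribed.
So WexD is not produced.
Malonate is absent, so NerX is active.
With repressor NerX bound, *quvV* is not transcribed.
So QuvV is not produced.
Required activator WexD is absent, so *cilK* is not transcribed.
So CilK is not produced.
With no repressor bound, *jalW* is transcribed.
So JalW is produced and active.
With repressor JalW bound, *morC* is not transcribed.

OFF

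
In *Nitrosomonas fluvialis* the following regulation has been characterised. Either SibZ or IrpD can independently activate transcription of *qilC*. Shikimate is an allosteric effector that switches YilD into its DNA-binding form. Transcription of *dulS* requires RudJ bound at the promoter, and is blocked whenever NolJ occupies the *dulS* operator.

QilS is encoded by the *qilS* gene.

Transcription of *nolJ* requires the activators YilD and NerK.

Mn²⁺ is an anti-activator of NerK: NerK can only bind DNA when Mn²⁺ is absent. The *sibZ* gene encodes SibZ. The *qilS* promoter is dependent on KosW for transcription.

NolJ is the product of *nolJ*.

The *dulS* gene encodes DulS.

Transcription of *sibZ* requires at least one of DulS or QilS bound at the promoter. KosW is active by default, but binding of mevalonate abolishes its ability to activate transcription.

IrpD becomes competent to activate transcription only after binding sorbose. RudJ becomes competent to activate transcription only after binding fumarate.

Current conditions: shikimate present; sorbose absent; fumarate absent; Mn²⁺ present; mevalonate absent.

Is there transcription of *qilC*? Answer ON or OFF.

ON

Shikimate is present, so YilD is active.
Mn²⁺ is present, so NerK is inactive.
Required activator NerK is absent, so *nolJ* is not transcribed.
So NolJ is not produced.
Fumarate is absent, so RudJ is inactive.
Required activator RudJ is absent, so *dulS* is not transcribed.
So DulS is not produced.
Mevalonate is absent, so KosW is active.
No repressor is bound and KosW is active, so *qilS* is transcribed.
So QilS is produced and active.
Activator QilS is present, so *sibZ* is transcribed.
So SibZ is produced and active.
Sorbose is absent, so IrpD is inactive.
Activator SibZ is present, so *qilC* is transcribed.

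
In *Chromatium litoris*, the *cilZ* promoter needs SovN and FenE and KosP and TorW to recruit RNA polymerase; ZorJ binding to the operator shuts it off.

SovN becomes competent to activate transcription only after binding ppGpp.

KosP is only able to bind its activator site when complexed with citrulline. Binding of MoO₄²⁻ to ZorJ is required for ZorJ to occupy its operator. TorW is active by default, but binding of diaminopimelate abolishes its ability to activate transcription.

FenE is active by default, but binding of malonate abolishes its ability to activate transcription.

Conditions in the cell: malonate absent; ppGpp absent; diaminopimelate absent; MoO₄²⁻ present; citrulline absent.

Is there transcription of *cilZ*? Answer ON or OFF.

OFF

ppGpp is absent, so SovN is inactive.
Malonate is absent, so FenE is active.
Citrulline is absent, so KosP is inactive.
MoO₄²⁻ is present, so ZorJ is active.
Diaminopimelate is absent, so TorW is active.
With repressor ZorJ bound, *cilZ* is not transcribed.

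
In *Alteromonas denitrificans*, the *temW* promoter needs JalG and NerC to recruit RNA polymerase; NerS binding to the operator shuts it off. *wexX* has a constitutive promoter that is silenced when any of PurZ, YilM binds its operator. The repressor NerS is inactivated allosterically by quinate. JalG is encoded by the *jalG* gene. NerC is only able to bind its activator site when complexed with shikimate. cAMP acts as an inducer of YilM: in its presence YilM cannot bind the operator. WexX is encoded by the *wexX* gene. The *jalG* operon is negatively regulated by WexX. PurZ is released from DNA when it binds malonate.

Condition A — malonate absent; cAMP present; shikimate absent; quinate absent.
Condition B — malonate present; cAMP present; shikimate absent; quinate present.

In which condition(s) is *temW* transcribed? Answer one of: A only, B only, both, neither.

Condition A:
Malonate is absent, so PurZ is active.
cAMP is present, so YilM is inactive.
With repressor PurZ bound, *wexX* is not transcribed.
So WexX is not produced.
With no repressor bound, *jalG* is transcribed.
So JalG is produced and active.
Shikimate is absent, so NerC is inactive.
Quinate is absent, so NerS is active.
With repressor NerS bound, *temW* is not transcribed.
→ *temW* is OFF in A.
Condition B:
Malonate is present, so PurZ is inactive.
cAMP is present, so YilM is inactive.
With no repressor bound, *wexX* is transcribed.
So WexX is produced and active.
With repressor WexX bound, *jalG* is not transcribed.
So JalG is not produced.
Shikimate is absent, so NerC is inactive.
Quinate is present, so NerS is inactive.
Required activator JalG is absent, so *temW* is not transcribed.
→ *temW* is OFF in B.

neither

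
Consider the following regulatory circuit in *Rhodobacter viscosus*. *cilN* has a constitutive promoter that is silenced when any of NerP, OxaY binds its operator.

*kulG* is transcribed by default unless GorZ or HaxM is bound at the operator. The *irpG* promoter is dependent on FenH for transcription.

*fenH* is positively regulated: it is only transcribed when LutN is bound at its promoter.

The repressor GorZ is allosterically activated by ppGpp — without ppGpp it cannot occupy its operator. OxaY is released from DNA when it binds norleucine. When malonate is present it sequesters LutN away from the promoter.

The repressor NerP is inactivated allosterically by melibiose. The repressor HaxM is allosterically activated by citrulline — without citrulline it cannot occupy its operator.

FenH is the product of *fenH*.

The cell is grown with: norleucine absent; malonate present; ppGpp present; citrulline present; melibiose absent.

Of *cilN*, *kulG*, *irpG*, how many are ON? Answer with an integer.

Melibiose is absent, so NerP is active.
Norleucine is absent, so OxaY is active.
With repressor NerP bound, *cilN* is not transcribed.
→ *cilN* is OFF.
ppGpp is present, so GorZ is active.
Citrulline is present, so HaxM is active.
With repressor GorZ bound, *kulG* is not transcribed.
→ *kulG* is OFF.
Malonate is present, so LutN is inactive.
Required activator LutN is absent, so *fenH* is not transcribed.
So FenH is not produced.
Required activator FenH is absent, so *irpG* is not transcribed.
→ *irpG* is OFF.
0 of the 3 genes are transcribed.

0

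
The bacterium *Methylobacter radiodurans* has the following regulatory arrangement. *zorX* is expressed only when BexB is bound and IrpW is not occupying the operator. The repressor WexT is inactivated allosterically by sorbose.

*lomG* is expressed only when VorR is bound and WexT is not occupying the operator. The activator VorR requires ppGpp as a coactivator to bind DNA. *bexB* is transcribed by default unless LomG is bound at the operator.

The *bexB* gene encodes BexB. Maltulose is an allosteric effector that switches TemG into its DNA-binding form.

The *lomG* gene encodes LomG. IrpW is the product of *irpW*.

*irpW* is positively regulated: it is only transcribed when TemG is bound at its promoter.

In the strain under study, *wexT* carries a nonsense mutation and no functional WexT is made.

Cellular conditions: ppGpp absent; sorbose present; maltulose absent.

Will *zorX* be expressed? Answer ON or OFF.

Maltulose is absent, so TemG is inactive.
Required activator TemG is absent, so *irpW* is not transcribed.
So IrpW is not produced.
WexT is non-functional in this strain, so it has no effect.
ppGpp is absent, so VorR is inactive.
Required activator VorR is absent, so *lomG* is not transcribed.
So LomG is not produced.
With no repressor bound, *bexB* is transcribed.
So BexB is produced and active.
No repressor is bound and BexB is active, so *zorX* is transcribed.

ON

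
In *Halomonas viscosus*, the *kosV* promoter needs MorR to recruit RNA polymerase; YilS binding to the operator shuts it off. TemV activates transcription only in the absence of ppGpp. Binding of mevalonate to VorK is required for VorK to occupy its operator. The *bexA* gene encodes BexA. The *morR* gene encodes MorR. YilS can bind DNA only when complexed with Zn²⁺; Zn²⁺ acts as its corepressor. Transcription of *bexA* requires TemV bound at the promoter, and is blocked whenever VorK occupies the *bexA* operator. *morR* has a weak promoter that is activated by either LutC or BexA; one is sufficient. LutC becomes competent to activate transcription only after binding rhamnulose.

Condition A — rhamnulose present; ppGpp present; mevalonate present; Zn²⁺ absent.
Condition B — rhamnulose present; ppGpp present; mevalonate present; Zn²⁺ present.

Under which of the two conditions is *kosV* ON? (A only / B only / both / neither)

Condition A:
Rhamnulose is present, so LutC is active.
ppGpp is present, so TemV is inactive.
Mevalonate is present, so VorK is active.
With repressor VorK bound, *bexA* is not transcribed.
So BexA is not produced.
Activator LutC is present, so *morR* is transcribed.
So MorR is produced and active.
Zn²⁺ is absent, so YilS is inactive.
No repressor is bound and MorR is active, so *kosV* is transcribed.
→ *kosV* is ON in A.
Condition B:
Rhamnulose is present, so LutC is active.
ppGpp is present, so TemV is inactive.
Mevalonate is present, so VorK is active.
With repressor VorK bound, *bexA* is not transcribed.
So BexA is not produced.
Activator LutC is present, so *morR* is transcribed.
So MorR is produced and active.
Zn²⁺ is present, so YilS is active.
With repressor YilS bound, *kosV* is not transcribed.
→ *kosV* is OFF in B.

A only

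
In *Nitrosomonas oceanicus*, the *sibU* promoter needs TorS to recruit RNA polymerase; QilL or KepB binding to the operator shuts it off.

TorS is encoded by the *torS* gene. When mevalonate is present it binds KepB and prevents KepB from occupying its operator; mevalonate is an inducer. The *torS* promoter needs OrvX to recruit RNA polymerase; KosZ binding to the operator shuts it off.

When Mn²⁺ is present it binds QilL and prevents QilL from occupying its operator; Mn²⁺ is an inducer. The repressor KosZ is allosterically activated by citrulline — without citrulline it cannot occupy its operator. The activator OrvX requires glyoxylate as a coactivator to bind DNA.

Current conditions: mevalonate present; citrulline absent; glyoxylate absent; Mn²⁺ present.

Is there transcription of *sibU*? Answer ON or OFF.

OFF

Mn²⁺ is present, so QilL is inactive.
Glyoxylate is absent, so OrvX is inactive.
Citrulline is absent, so KosZ is inactive.
Required activator OrvX is absent, so *torS* is not transcribed.
So TorS is not produced.
Mevalonate is present, so KepB is inactive.
Required activator TorS is absent, so *sibU* is not transcribed.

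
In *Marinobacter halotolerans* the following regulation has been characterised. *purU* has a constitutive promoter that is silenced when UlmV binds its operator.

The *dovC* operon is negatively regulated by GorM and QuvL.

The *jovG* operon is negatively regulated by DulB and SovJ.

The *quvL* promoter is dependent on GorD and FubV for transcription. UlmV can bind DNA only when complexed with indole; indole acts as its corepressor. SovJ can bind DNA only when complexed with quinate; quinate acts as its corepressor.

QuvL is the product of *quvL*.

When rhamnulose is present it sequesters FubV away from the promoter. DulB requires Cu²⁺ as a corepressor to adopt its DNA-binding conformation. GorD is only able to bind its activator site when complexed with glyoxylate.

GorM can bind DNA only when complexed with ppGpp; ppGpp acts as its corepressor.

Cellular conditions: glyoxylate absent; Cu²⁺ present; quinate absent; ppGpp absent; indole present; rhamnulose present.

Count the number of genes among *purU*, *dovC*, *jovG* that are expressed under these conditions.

1

Indole is present, so UlmV is active.
With repressor UlmV bound, *purU* is not transcribed.
→ *purU* is OFF.
ppGpp is absent, so GorM is inactive.
Glyoxylate is absent, so GorD is inactive.
Rhamnulose is present, so FubV is inactive.
Required activator GorD is absent, so *quvL* is not transcribed.
So QuvL is not produced.
With no repressor bound, *dovC* is transcribed.
→ *dovC* is ON.
Cu²⁺ is present, so DulB is active.
Quinate is absent, so SovJ is inactive.
With repressor DulB bound, *jovG* is not transcribed.
→ *jovG* is OFF.
1 of the 3 genes is transcribed.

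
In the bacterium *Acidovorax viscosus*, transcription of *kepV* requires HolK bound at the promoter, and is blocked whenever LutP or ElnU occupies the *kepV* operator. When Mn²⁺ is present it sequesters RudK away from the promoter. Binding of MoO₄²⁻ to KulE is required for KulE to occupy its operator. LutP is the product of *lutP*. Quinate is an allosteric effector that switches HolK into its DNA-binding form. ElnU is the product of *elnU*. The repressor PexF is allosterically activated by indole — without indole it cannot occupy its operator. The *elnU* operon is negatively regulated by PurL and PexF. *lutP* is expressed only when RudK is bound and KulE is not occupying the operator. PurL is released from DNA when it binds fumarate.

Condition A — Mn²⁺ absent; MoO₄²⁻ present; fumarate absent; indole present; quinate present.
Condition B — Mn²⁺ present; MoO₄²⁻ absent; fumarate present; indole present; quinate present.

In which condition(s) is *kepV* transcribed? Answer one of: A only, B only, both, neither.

Condition A:
Mn²⁺ is absent, so RudK is active.
MoO₄²⁻ is present, so KulE is active.
With repressor KulE bound, *lutP* is not transcribed.
So LutP is not produced.
Fumarate is absent, so PurL is active.
Indole is present, so PexF is active.
With repressor PurL bound, *elnU* is not transcribed.
So ElnU is not produced.
Quinate is present, so HolK is active.
No repressor is bound and HolK is active, so *kepV* is transcribed.
→ *kepV* is ON in A.
Condition B:
Mn²⁺ is present, so RudK is inactive.
MoO₄²⁻ is absent, so KulE is inactive.
Required activator RudK is absent, so *lutP* is not transcribed.
So LutP is not produced.
Fumarate is present, so PurL is inactive.
Indole is present, so PexF is active.
With repressor PexF bound, *elnU* is not transcribed.
So ElnU is not produced.
Quinate is present, so HolK is active.
No repressor is bound and HolK is active, so *kepV* is transcribed.
→ *kepV* is ON in B.

both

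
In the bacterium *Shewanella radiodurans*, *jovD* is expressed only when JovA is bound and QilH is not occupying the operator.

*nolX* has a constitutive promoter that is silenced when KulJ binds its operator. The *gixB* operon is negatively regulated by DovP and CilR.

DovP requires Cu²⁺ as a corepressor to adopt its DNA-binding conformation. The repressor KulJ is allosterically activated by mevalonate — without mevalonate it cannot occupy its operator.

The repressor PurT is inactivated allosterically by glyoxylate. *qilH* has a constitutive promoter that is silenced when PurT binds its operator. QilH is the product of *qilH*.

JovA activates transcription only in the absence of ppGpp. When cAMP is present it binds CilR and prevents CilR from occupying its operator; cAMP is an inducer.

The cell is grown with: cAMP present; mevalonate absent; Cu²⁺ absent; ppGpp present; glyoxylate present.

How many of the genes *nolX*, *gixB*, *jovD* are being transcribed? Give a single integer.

2

Mevalonate is absent, so KulJ is inactive.
With no repressor bound, *nolX* is transcribed.
→ *nolX* is ON.
Cu²⁺ is absent, so DovP is inactive.
cAMP is present, so CilR is inactive.
With no repressor bound, *gixB* is transcribed.
→ *gixB* is ON.
ppGpp is present, so JovA is inactive.
Glyoxylate is present, so PurT is inactive.
With no repressor bound, *qilH* is transcribed.
So QilH is produced and active.
With repressor QilH bound, *jovD* is not transcribed.
→ *jovD* is OFF.
2 of the 3 genes are transcribed.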